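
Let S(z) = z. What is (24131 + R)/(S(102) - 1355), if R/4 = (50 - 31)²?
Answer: -25575/1253 ≈ -20.411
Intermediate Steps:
R = 1444 (R = 4*(50 - 31)² = 4*19² = 4*361 = 1444)
(24131 + R)/(S(102) - 1355) = (24131 + 1444)/(102 - 1355) = 25575/(-1253) = 25575*(-1/1253) = -25575/1253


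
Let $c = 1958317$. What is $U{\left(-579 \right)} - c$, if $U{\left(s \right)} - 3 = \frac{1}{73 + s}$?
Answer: $- \frac{990906885}{506} \approx -1.9583 \cdot 10^{6}$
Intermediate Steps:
$U{\left(s \right)} = 3 + \frac{1}{73 + s}$
$U{\left(-579 \right)} - c = \frac{220 + 3 \left(-579\right)}{73 - 579} - 1958317 = \frac{220 - 1737}{-506} - 1958317 = \left(- \frac{1}{506}\right) \left(-1517\right) - 1958317 = \frac{1517}{506} - 1958317 = - \frac{990906885}{506}$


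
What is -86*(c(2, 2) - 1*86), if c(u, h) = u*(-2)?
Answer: 7740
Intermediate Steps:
c(u, h) = -2*u
-86*(c(2, 2) - 1*86) = -86*(-2*2 - 1*86) = -86*(-4 - 86) = -86*(-90) = 7740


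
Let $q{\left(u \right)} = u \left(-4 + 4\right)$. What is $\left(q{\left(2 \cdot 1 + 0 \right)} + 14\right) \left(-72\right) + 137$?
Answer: $-871$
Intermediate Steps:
$q{\left(u \right)} = 0$ ($q{\left(u \right)} = u 0 = 0$)
$\left(q{\left(2 \cdot 1 + 0 \right)} + 14\right) \left(-72\right) + 137 = \left(0 + 14\right) \left(-72\right) + 137 = 14 \left(-72\right) + 137 = -1008 + 137 = -871$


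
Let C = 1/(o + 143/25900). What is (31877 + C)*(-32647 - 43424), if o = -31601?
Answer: -661570035898591073/272821919 ≈ -2.4249e+9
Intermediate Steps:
C = -25900/818465757 (C = 1/(-31601 + 143/25900) = 1/(-818465757/25900) = -25900/818465757 ≈ -3.1645e-5)
(31877 + C)*(-32647 - 43424) = (31877 - 25900/818465757)*(-32647 - 43424) = (26090232909989/818465757)*(-76071) = -661570035898591073/272821919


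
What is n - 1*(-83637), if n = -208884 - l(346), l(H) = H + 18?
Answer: -125611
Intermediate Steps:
l(H) = 18 + H
n = -209248 (n = -208884 - (18 + 346) = -208884 - 1*364 = -208884 - 364 = -209248)
n - 1*(-83637) = -209248 - 1*(-83637) = -209248 + 83637 = -125611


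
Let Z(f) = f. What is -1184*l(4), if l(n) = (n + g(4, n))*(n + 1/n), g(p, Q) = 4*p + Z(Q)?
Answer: -120768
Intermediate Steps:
g(p, Q) = Q + 4*p (g(p, Q) = 4*p + Q = Q + 4*p)
l(n) = (16 + 2*n)*(n + 1/n) (l(n) = (n + (n + 4*4))*(n + 1/n) = (n + (n + 16))*(n + 1/n) = (n + (16 + n))*(n + 1/n) = (16 + 2*n)*(n + 1/n))
-1184*l(4) = -1184*(2 + 2*4² + 16*4 + 16/4) = -1184*(2 + 2*16 + 64 + 16*(¼)) = -1184*(2 + 32 + 64 + 4) = -1184*102 = -120768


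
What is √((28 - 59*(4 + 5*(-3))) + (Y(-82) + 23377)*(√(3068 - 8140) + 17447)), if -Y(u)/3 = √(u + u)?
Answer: √(677 + (17447 + 4*I*√317)*(23377 - 6*I*√41)) ≈ 20196.0 + 24.6*I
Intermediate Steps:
Y(u) = -3*√2*√u (Y(u) = -3*√(u + u) = -3*√2*√u)
√((28 - 59*(4 + 5*(-3))) + (Y(-82) + 23377)*(√(3068 - 8140) + 17447)) = √((28 - 59*(4 + 5*(-3))) + (-3*√2*√(-82) + 23377)*(√(3068 - 8140) + 17447)) = √((28 - 59*(4 - 15)) + (-3*√2*I*√82 + 23377)*(√(-5072) + 17447)) = √((28 - 59*(-11)) + (-6*I*√41 + 23377)*(4*I*√317 + 17447)) = √((28 + 649) + (23377 - 6*I*√41)*(17447 + 4*I*√317)) = √(677 + (17447 + 4*I*√317)*(23377 - 6*I*√41))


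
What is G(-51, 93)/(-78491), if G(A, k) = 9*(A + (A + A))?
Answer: 1377/78491 ≈ 0.017543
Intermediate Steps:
G(A, k) = 27*A (G(A, k) = 9*(A + 2*A) = 9*(3*A) = 27*A)
G(-51, 93)/(-78491) = (27*(-51))/(-78491) = -1377*(-1/78491) = 1377/78491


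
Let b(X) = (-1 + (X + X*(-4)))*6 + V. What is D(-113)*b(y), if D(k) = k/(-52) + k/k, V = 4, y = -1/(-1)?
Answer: -825/13 ≈ -63.462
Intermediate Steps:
y = 1 (y = -1*(-1) = 1)
D(k) = 1 - k/52 (D(k) = k*(-1/52) + 1 = -k/52 + 1 = 1 - k/52)
b(X) = -2 - 18*X (b(X) = (-1 + (X + X*(-4)))*6 + 4 = (-1 + (X - 4*X))*6 + 4 = (-1 - 3*X)*6 + 4 = (-6 - 18*X) + 4 = -2 - 18*X)
D(-113)*b(y) = (1 - 1/52*(-113))*(-2 - 18*1) = (1 + 113/52)*(-2 - 18) = (165/52)*(-20) = -825/13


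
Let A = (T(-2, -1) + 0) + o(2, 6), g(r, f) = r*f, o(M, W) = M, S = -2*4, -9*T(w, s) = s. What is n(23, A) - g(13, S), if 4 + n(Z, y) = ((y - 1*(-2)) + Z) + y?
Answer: 1163/9 ≈ 129.22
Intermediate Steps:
T(w, s) = -s/9
S = -8
g(r, f) = f*r
A = 19/9 (A = (-1/9*(-1) + 0) + 2 = (1/9 + 0) + 2 = 1/9 + 2 = 19/9 ≈ 2.1111)
n(Z, y) = -2 + Z + 2*y (n(Z, y) = -4 + (((y - 1*(-2)) + Z) + y) = -4 + (((y + 2) + Z) + y) = -4 + (((2 + y) + Z) + y) = -4 + ((2 + Z + y) + y) = -4 + (2 + Z + 2*y) = -2 + Z + 2*y)
n(23, A) - g(13, S) = (-2 + 23 + 2*(19/9)) - (-8)*13 = (-2 + 23 + 38/9) - 1*(-104) = 227/9 + 104 = 1163/9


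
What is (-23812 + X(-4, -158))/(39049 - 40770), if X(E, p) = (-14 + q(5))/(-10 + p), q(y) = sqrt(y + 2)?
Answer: 285743/20652 + sqrt(7)/289128 ≈ 13.836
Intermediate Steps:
q(y) = sqrt(2 + y)
X(E, p) = (-14 + sqrt(7))/(-10 + p) (X(E, p) = (-14 + sqrt(2 + 5))/(-10 + p) = (-14 + sqrt(7))/(-10 + p))
(-23812 + X(-4, -158))/(39049 - 40770) = (-23812 + (-14 + sqrt(7))/(-10 - 158))/(39049 - 40770) = (-23812 + (-14 + sqrt(7))/(-168))/(-1721) = (-23812 - (-14 + sqrt(7))/168)*(-1/1721) = (-23812 + (1/12 - sqrt(7)/168))*(-1/1721) = (-285743/12 - sqrt(7)/168)*(-1/1721) = 285743/20652 + sqrt(7)/289128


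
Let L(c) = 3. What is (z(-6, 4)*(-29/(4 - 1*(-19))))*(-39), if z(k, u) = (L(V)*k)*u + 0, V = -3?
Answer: -81432/23 ≈ -3540.5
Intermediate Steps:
z(k, u) = 3*k*u (z(k, u) = (3*k)*u + 0 = 3*k*u + 0 = 3*k*u)
(z(-6, 4)*(-29/(4 - 1*(-19))))*(-39) = ((3*(-6)*4)*(-29/(4 - 1*(-19))))*(-39) = -(-2088)/(4 + 19)*(-39) = -(-2088)/23*(-39) = -72*(-29/23)*(-39) = (2088/23)*(-39) = -81432/23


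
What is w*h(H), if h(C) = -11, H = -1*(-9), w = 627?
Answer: -6897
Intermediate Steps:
H = 9
w*h(H) = 627*(-11) = -6897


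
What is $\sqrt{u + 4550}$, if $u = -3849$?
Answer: $\sqrt{701} \approx 26.476$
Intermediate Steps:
$\sqrt{u + 4550} = \sqrt{-3849 + 4550} = \sqrt{701}$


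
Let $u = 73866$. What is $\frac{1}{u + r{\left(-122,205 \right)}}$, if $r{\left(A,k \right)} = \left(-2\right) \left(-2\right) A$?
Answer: $\frac{1}{73378} \approx 1.3628 \cdot 10^{-5}$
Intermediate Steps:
$r{\left(A,k \right)} = 4 A$
$\frac{1}{u + r{\left(-122,205 \right)}} = \frac{1}{73866 + 4 \left(-122\right)} = \frac{1}{73866 - 488} = \frac{1}{73378}$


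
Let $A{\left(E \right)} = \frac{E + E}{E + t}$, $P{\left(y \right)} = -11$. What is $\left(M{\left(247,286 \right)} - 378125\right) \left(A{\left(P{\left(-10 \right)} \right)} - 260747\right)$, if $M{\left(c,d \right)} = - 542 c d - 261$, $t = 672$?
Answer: $\frac{6664291929300150}{661} \approx 1.0082 \cdot 10^{13}$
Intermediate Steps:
$M{\left(c,d \right)} = -261 - 542 c d$ ($M{\left(c,d \right)} = - 542 c d - 261 = -261 - 542 c d$)
$A{\left(E \right)} = \frac{2 E}{672 + E}$ ($A{\left(E \right)} = \frac{E + E}{E + 672} = \frac{2 E}{672 + E}$)
$\left(M{\left(247,286 \right)} - 378125\right) \left(A{\left(P{\left(-10 \right)} \right)} - 260747\right) = \left(\left(-261 - 133874 \cdot 286\right) - 378125\right) \left(2 \left(-11\right) \frac{1}{672 - 11} - 260747\right) = \left(\left(-261 - 38287964\right) - 378125\right) \left(2 \left(-11\right) \frac{1}{661} - 260747\right) = \left(-38288225 - 378125\right) \left(2 \left(-11\right) \frac{1}{661} - 260747\right) = - 38666350 \left(- \frac{22}{661} - 260747\right) = \left(-38666350\right) \left(- \frac{172353789}{661}\right) = \frac{6664291929300150}{661}$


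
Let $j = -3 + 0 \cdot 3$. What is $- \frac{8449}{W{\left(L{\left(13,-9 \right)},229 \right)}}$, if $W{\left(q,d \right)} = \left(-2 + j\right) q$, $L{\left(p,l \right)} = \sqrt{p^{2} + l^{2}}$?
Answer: $\frac{8449 \sqrt{10}}{250} \approx 106.87$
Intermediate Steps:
$j = -3$ ($j = -3 + 0 = -3$)
$L{\left(p,l \right)} = \sqrt{l^{2} + p^{2}}$
$W{\left(q,d \right)} = - 5 q$ ($W{\left(q,d \right)} = \left(-2 - 3\right) q = - 5 q$)
$- \frac{8449}{W{\left(L{\left(13,-9 \right)},229 \right)}} = - \frac{8449}{\left(-5\right) \sqrt{\left(-9\right)^{2} + 13^{2}}} = - \frac{8449}{\left(-5\right) \sqrt{81 + 169}} = - \frac{8449}{\left(-5\right) \sqrt{250}} = - \frac{8449}{\left(-5\right) 5 \sqrt{10}} = - \frac{8449}{\left(-25\right) \sqrt{10}} = - 8449 \left(- \frac{\sqrt{10}}{250}\right) = \frac{8449 \sqrt{10}}{250}$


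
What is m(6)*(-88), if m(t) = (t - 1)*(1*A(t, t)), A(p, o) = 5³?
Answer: -55000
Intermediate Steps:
A(p, o) = 125
m(t) = -125 + 125*t (m(t) = (t - 1)*(1*125) = (-1 + t)*125 = -125 + 125*t)
m(6)*(-88) = (-125 + 125*6)*(-88) = (-125 + 750)*(-88) = 625*(-88) = -55000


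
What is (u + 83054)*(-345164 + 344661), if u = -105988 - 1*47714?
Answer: 35535944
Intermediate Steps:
u = -153702 (u = -105988 - 47714 = -153702)
(u + 83054)*(-345164 + 344661) = (-153702 + 83054)*(-345164 + 344661) = -70648*(-503) = 35535944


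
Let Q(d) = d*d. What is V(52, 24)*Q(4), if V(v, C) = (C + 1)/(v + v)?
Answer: 50/13 ≈ 3.8462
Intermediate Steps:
Q(d) = d**2
V(v, C) = (1 + C)/(2*v) (V(v, C) = (1 + C)/((2*v)) = (1 + C)*(1/(2*v)) = (1 + C)/(2*v))
V(52, 24)*Q(4) = ((1/2)*(1 + 24)/52)*4**2 = ((1/2)*(1/52)*25)*16 = (25/104)*16 = 50/13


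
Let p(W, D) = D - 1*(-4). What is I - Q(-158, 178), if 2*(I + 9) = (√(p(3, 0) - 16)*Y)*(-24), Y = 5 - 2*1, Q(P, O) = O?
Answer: -187 - 72*I*√3 ≈ -187.0 - 124.71*I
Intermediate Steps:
p(W, D) = 4 + D (p(W, D) = D + 4 = 4 + D)
Y = 3 (Y = 5 - 2 = 3)
I = -9 - 72*I*√3 (I = -9 + ((√((4 + 0) - 16)*3)*(-24))/2 = -9 + ((√(4 - 16)*3)*(-24))/2 = -9 + ((√(-12)*3)*(-24))/2 = -9 + (((2*I*√3)*3)*(-24))/2 = -9 + ((6*I*√3)*(-24))/2 = -9 + (-144*I*√3)/2 = -9 - 72*I*√3 ≈ -9.0 - 124.71*I)
I - Q(-158, 178) = (-9 - 72*I*√3) - 1*178 = (-9 - 72*I*√3) - 178 = -187 - 72*I*√3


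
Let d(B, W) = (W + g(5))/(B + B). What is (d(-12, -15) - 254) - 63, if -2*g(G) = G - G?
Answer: -2531/8 ≈ -316.38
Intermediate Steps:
g(G) = 0 (g(G) = -(G - G)/2 = -1/2*0 = 0)
d(B, W) = W/(2*B) (d(B, W) = (W + 0)/(B + B) = W/((2*B)) = W*(1/(2*B)) = W/(2*B))
(d(-12, -15) - 254) - 63 = ((1/2)*(-15)/(-12) - 254) - 63 = ((1/2)*(-15)*(-1/12) - 254) - 63 = (5/8 - 254) - 63 = -2027/8 - 63 = -2531/8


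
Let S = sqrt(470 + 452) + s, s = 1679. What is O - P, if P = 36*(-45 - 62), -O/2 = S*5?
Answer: -12938 - 10*sqrt(922) ≈ -13242.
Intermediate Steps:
S = 1679 + sqrt(922) (S = sqrt(470 + 452) + 1679 = sqrt(922) + 1679 = 1679 + sqrt(922) ≈ 1709.4)
O = -16790 - 10*sqrt(922) (O = -2*(1679 + sqrt(922))*5 = -2*(8395 + 5*sqrt(922)) = -16790 - 10*sqrt(922) ≈ -17094.)
P = -3852 (P = 36*(-107) = -3852)
O - P = (-16790 - 10*sqrt(922)) - 1*(-3852) = (-16790 - 10*sqrt(922)) + 3852 = -12938 - 10*sqrt(922)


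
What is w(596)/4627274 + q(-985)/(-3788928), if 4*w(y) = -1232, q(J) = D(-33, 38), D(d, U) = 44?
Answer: -15574885/199231909344 ≈ -7.8175e-5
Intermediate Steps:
q(J) = 44
w(y) = -308 (w(y) = (¼)*(-1232) = -308)
w(596)/4627274 + q(-985)/(-3788928) = -308/4627274 + 44/(-3788928) = -308*1/4627274 + 44*(-1/3788928) = -154/2313637 - 1/86112 = -15574885/199231909344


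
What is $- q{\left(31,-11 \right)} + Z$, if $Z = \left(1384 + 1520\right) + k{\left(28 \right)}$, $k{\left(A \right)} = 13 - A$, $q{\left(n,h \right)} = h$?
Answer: $2900$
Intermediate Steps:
$Z = 2889$ ($Z = \left(1384 + 1520\right) + \left(13 - 28\right) = 2904 + \left(13 - 28\right) = 2904 - 15 = 2889$)
$- q{\left(31,-11 \right)} + Z = \left(-1\right) \left(-11\right) + 2889 = 11 + 2889 = 2900$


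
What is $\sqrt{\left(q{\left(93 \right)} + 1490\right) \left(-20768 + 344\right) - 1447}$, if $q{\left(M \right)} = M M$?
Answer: $i \sqrt{207080383} \approx 14390.0 i$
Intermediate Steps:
$q{\left(M \right)} = M^{2}$
$\sqrt{\left(q{\left(93 \right)} + 1490\right) \left(-20768 + 344\right) - 1447} = \sqrt{\left(93^{2} + 1490\right) \left(-20768 + 344\right) - 1447} = \sqrt{\left(8649 + 1490\right) \left(-20424\right) - 1447} = \sqrt{10139 \left(-20424\right) - 1447} = \sqrt{-207078936 - 1447} = \sqrt{-207080383} = i \sqrt{207080383}$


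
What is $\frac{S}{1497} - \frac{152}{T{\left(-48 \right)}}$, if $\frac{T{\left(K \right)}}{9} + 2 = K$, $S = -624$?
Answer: $- \frac{8876}{112275} \approx -0.079056$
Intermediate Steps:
$T{\left(K \right)} = -18 + 9 K$
$\frac{S}{1497} - \frac{152}{T{\left(-48 \right)}} = - \frac{624}{1497} - \frac{152}{-18 + 9 \left(-48\right)} = \left(-624\right) \frac{1}{1497} - \frac{152}{-18 - 432} = - \frac{208}{499} - \frac{152}{-450} = - \frac{208}{499} - - \frac{76}{225} = - \frac{208}{499} + \frac{76}{225} = - \frac{8876}{112275}$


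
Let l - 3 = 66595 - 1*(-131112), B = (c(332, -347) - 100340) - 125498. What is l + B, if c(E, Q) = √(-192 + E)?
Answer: -28128 + 2*√35 ≈ -28116.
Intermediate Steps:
B = -225838 + 2*√35 (B = (√(-192 + 332) - 100340) - 125498 = (√140 - 100340) - 125498 = (2*√35 - 100340) - 125498 = (-100340 + 2*√35) - 125498 = -225838 + 2*√35 ≈ -2.2583e+5)
l = 197710 (l = 3 + (66595 - 1*(-131112)) = 3 + (66595 + 131112) = 3 + 197707 = 197710)
l + B = 197710 + (-225838 + 2*√35) = -28128 + 2*√35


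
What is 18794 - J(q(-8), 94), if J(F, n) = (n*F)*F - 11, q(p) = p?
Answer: 12789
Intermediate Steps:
J(F, n) = -11 + n*F² (J(F, n) = (F*n)*F - 11 = n*F² - 11 = -11 + n*F²)
18794 - J(q(-8), 94) = 18794 - (-11 + 94*(-8)²) = 18794 - (-11 + 94*64) = 18794 - (-11 + 6016) = 18794 - 1*6005 = 18794 - 6005 = 12789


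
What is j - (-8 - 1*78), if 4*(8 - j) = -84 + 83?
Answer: 377/4 ≈ 94.250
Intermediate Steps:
j = 33/4 (j = 8 - (-84 + 83)/4 = 8 - 1/4*(-1) = 8 + 1/4 = 33/4 ≈ 8.2500)
j - (-8 - 1*78) = 33/4 - (-8 - 1*78) = 33/4 - (-8 - 78) = 33/4 - 1*(-86) = 33/4 + 86 = 377/4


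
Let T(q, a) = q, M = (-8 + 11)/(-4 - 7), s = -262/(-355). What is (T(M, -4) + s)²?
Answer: 3301489/15249025 ≈ 0.21650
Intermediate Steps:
s = 262/355 (s = -262*(-1/355) = 262/355 ≈ 0.73803)
M = -3/11 (M = 3/(-11) = 3*(-1/11) = -3/11 ≈ -0.27273)
(T(M, -4) + s)² = (-3/11 + 262/355)² = (1817/3905)² = 3301489/15249025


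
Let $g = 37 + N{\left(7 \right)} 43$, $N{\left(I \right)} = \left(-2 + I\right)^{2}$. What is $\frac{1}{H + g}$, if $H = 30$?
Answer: $\frac{1}{1142} \approx 0.00087566$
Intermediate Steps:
$g = 1112$ ($g = 37 + \left(-2 + 7\right)^{2} \cdot 43 = 37 + 5^{2} \cdot 43 = 37 + 25 \cdot 43 = 37 + 1075 = 1112$)
$\frac{1}{H + g} = \frac{1}{30 + 1112} = \frac{1}{1142}$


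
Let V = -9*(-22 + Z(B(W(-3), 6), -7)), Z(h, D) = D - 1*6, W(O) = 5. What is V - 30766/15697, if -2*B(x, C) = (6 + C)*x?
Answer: 4913789/15697 ≈ 313.04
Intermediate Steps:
B(x, C) = -x*(6 + C)/2 (B(x, C) = -(6 + C)*x/2 = -x*(6 + C)/2)
Z(h, D) = -6 + D (Z(h, D) = D - 6 = -6 + D)
V = 315 (V = -9*(-22 + (-6 - 7)) = -9*(-22 - 13) = -9*(-35) = 315)
V - 30766/15697 = 315 - 30766/15697 = 4913789/15697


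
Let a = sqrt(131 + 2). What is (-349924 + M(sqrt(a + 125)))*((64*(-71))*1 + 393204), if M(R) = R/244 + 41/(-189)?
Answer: -25704292222820/189 + 97165*sqrt(125 + sqrt(133))/61 ≈ -1.3600e+11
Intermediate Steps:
a = sqrt(133) ≈ 11.533
M(R) = -41/189 + R/244 (M(R) = R*(1/244) + 41*(-1/189) = R/244 - 41/189 = -41/189 + R/244)
(-349924 + M(sqrt(a + 125)))*((64*(-71))*1 + 393204) = (-349924 + (-41/189 + sqrt(sqrt(133) + 125)/244))*((64*(-71))*1 + 393204) = (-349924 + (-41/189 + sqrt(125 + sqrt(133))/244))*(-4544*1 + 393204) = (-66135677/189 + sqrt(125 + sqrt(133))/244)*(-4544 + 393204) = (-66135677/189 + sqrt(125 + sqrt(133))/244)*388660 = -25704292222820/189 + 97165*sqrt(125 + sqrt(133))/61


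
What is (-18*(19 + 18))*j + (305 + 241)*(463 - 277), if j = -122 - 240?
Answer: 342648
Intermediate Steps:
j = -362
(-18*(19 + 18))*j + (305 + 241)*(463 - 277) = -18*(19 + 18)*(-362) + (305 + 241)*(463 - 277) = -18*37*(-362) + 546*186 = -666*(-362) + 101556 = 241092 + 101556 = 342648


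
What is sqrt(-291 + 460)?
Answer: 13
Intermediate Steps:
sqrt(-291 + 460) = sqrt(169) = 13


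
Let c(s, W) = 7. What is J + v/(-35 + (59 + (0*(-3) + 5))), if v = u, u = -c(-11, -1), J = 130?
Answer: 3763/29 ≈ 129.76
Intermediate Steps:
u = -7 (u = -1*7 = -7)
v = -7
J + v/(-35 + (59 + (0*(-3) + 5))) = 130 - 7/(-35 + (59 + (0*(-3) + 5))) = 130 - 7/(-35 + (59 + (0 + 5))) = 130 - 7/(-35 + (59 + 5)) = 130 - 7/(-35 + 64) = 130 - 7/29 = 3763/29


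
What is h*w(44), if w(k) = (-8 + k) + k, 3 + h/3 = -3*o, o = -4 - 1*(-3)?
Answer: 0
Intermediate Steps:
o = -1 (o = -4 + 3 = -1)
h = 0 (h = -9 + 3*(-3*(-1)) = -9 + 3*3 = -9 + 9 = 0)
w(k) = -8 + 2*k
h*w(44) = 0*(-8 + 2*44) = 0*(-8 + 88) = 0*80 = 0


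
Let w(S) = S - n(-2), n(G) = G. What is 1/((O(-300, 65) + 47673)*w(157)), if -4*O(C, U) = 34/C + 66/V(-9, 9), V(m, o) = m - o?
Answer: 200/1516031451 ≈ 1.3192e-7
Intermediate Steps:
O(C, U) = 11/12 - 17/(2*C) (O(C, U) = -(34/C + 66/(-9 - 1*9))/4 = -(34/C + 66/(-9 - 9))/4 = -(34/C + 66/(-18))/4 = -(34/C + 66*(-1/18))/4 = -(34/C - 11/3)/4 = -(-11/3 + 34/C)/4 = 11/12 - 17/(2*C))
w(S) = 2 + S (w(S) = S - 1*(-2) = S + 2 = 2 + S)
1/((O(-300, 65) + 47673)*w(157)) = 1/(((1/12)*(-102 + 11*(-300))/(-300) + 47673)*(2 + 157)) = 1/(((1/12)*(-1/300)*(-102 - 3300) + 47673)*159) = (1/159)/((1/12)*(-1/300)*(-3402) + 47673) = (1/159)/(189/200 + 47673) = (1/159)/(9534789/200) = (200/9534789)*(1/159) = 200/1516031451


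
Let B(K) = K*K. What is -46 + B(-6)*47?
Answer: 1646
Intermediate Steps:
B(K) = K²
-46 + B(-6)*47 = -46 + (-6)²*47 = -46 + 36*47 = -46 + 1692 = 1646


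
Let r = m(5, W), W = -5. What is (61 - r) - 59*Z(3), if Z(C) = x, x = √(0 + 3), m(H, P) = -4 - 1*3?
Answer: 68 - 59*√3 ≈ -34.191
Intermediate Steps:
m(H, P) = -7 (m(H, P) = -4 - 3 = -7)
r = -7
x = √3 ≈ 1.7320
Z(C) = √3
(61 - r) - 59*Z(3) = (61 - 1*(-7)) - 59*√3 = (61 + 7) - 59*√3 = 68 - 59*√3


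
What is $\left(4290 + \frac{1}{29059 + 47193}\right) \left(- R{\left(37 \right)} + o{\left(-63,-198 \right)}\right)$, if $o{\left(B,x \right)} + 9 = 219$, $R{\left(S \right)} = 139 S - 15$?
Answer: $- \frac{804390738179}{38126} \approx -2.1098 \cdot 10^{7}$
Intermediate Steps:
$R{\left(S \right)} = -15 + 139 S$
$o{\left(B,x \right)} = 210$ ($o{\left(B,x \right)} = -9 + 219 = 210$)
$\left(4290 + \frac{1}{29059 + 47193}\right) \left(- R{\left(37 \right)} + o{\left(-63,-198 \right)}\right) = \left(4290 + \frac{1}{29059 + 47193}\right) \left(- (-15 + 139 \cdot 37) + 210\right) = \left(4290 + \frac{1}{76252}\right) \left(- (-15 + 5143) + 210\right) = \left(4290 + \frac{1}{76252}\right) \left(\left(-1\right) 5128 + 210\right) = \frac{327121081 \left(-5128 + 210\right)}{76252} = \frac{327121081}{76252} \left(-4918\right) = - \frac{804390738179}{38126}$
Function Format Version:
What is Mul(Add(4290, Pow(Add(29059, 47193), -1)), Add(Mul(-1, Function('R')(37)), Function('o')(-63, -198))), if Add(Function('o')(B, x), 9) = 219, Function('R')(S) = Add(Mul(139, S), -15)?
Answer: Rational(-804390738179, 38126) ≈ -2.1098e+7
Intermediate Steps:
Function('R')(S) = Add(-15, Mul(139, S))
Function('o')(B, x) = 210 (Function('o')(B, x) = Add(-9, 219) = 210)
Mul(Add(4290, Pow(Add(29059, 47193), -1)), Add(Mul(-1, Function('R')(37)), Function('o')(-63, -198))) = Mul(Add(4290, Pow(Add(29059, 47193), -1)), Add(Mul(-1, Add(-15, Mul(139, 37))), 210)) = Mul(Add(4290, Pow(76252, -1)), Add(Mul(-1, Add(-15, 5143)), 210)) = Mul(Add(4290, Rational(1, 76252)), Add(Mul(-1, 5128), 210)) = Mul(Rational(327121081, 76252), Add(-5128, 210)) = Mul(Rational(327121081, 76252), -4918) = Rational(-804390738179, 38126)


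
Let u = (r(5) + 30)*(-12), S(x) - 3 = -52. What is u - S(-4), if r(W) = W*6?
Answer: -671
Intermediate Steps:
S(x) = -49 (S(x) = 3 - 52 = -49)
r(W) = 6*W
u = -720 (u = (6*5 + 30)*(-12) = (30 + 30)*(-12) = 60*(-12) = -720)
u - S(-4) = -720 - 1*(-49) = -720 + 49 = -671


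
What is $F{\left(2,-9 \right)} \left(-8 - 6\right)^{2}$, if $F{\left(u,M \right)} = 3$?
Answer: $588$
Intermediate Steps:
$F{\left(2,-9 \right)} \left(-8 - 6\right)^{2} = 3 \left(-8 - 6\right)^{2} = 3 \left(-14\right)^{2} = 3 \cdot 196 = 588$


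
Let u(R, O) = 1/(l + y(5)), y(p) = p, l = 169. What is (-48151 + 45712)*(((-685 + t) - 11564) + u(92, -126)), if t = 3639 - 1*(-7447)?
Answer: 164519493/58 ≈ 2.8365e+6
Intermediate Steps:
t = 11086 (t = 3639 + 7447 = 11086)
u(R, O) = 1/174 (u(R, O) = 1/(169 + 5) = 1/174)
(-48151 + 45712)*(((-685 + t) - 11564) + u(92, -126)) = (-48151 + 45712)*(((-685 + 11086) - 11564) + 1/174) = -2439*((10401 - 11564) + 1/174) = -2439*(-1163 + 1/174) = -2439*(-202361/174) = 164519493/58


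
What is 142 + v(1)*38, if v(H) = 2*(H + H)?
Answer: 294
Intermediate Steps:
v(H) = 4*H (v(H) = 2*(2*H) = 4*H)
142 + v(1)*38 = 142 + (4*1)*38 = 142 + 4*38 = 142 + 152 = 294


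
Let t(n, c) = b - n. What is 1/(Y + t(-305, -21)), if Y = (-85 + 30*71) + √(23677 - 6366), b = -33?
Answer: 331/764454 - √17311/5351178 ≈ 0.00040840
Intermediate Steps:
Y = 2045 + √17311 (Y = (-85 + 2130) + √17311 = 2045 + √17311 ≈ 2176.6)
t(n, c) = -33 - n
1/(Y + t(-305, -21)) = 1/((2045 + √17311) + (-33 - 1*(-305))) = 1/((2045 + √17311) + (-33 + 305)) = 1/((2045 + √17311) + 272) = 1/(2317 + √17311)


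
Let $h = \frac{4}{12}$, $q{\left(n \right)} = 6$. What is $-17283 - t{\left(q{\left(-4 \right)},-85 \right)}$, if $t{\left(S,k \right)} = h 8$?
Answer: $- \frac{51857}{3} \approx -17286.0$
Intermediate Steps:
$h = \frac{1}{3}$ ($h = 4 \cdot \frac{1}{12} = \frac{1}{3} \approx 0.33333$)
$t{\left(S,k \right)} = \frac{8}{3}$ ($t{\left(S,k \right)} = \frac{1}{3} \cdot 8 = \frac{8}{3}$)
$-17283 - t{\left(q{\left(-4 \right)},-85 \right)} = -17283 - \frac{8}{3} = - \frac{51857}{3}$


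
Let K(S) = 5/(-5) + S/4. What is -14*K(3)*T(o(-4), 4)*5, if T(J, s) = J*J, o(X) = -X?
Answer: 280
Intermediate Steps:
K(S) = -1 + S/4 (K(S) = 5*(-⅕) + S*(¼) = -1 + S/4)
T(J, s) = J²
-14*K(3)*T(o(-4), 4)*5 = -14*(-1 + (¼)*3)*(-1*(-4))²*5 = -14*(-1 + ¾)*4²*5 = -14*(-¼*16)*5 = -(-56)*5 = -14*(-20) = 280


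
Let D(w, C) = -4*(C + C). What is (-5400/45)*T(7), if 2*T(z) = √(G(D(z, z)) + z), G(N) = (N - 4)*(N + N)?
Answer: -1860*√7 ≈ -4921.1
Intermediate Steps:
D(w, C) = -8*C
G(N) = 2*N*(-4 + N) (G(N) = (-4 + N)*(2*N) = 2*N*(-4 + N))
T(z) = √(z - 16*z*(-4 - 8*z))/2 (T(z) = √(2*(-8*z)*(-4 - 8*z) + z)/2 = √(-16*z*(-4 - 8*z) + z)/2 = √(z - 16*z*(-4 - 8*z))/2)
(-5400/45)*T(7) = (-5400/45)*(√(7*(65 + 128*7))/2) = (-5400/45)*(√(7*(65 + 896))/2) = (-90*4/3)*(√(7*961)/2) = -60*√6727 = -60*31*√7 = -1860*√7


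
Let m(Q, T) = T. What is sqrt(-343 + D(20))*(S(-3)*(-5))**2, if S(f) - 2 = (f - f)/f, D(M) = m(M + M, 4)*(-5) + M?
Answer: 700*I*sqrt(7) ≈ 1852.0*I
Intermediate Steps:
D(M) = -20 + M (D(M) = 4*(-5) + M = -20 + M)
S(f) = 2 (S(f) = 2 + (f - f)/f = 2 + 0/f = 2 + 0 = 2)
sqrt(-343 + D(20))*(S(-3)*(-5))**2 = sqrt(-343 + (-20 + 20))*(2*(-5))**2 = sqrt(-343 + 0)*(-10)**2 = sqrt(-343)*100 = (7*I*sqrt(7))*100 = 700*I*sqrt(7)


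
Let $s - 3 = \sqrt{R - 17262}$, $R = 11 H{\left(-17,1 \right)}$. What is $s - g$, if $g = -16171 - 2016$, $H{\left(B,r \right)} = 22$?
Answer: $18190 + 2 i \sqrt{4255} \approx 18190.0 + 130.46 i$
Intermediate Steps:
$g = -18187$
$R = 242$ ($R = 11 \cdot 22 = 242$)
$s = 3 + 2 i \sqrt{4255}$ ($s = 3 + \sqrt{242 - 17262} = 3 + \sqrt{-17020} = 3 + 2 i \sqrt{4255} \approx 3.0 + 130.46 i$)
$s - g = \left(3 + 2 i \sqrt{4255}\right) - -18187 = \left(3 + 2 i \sqrt{4255}\right) + 18187 = 18190 + 2 i \sqrt{4255}$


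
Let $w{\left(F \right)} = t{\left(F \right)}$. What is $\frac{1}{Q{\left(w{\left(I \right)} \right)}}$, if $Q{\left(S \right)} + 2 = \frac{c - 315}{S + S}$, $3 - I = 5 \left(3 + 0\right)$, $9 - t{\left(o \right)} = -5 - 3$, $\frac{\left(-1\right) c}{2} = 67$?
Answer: $- \frac{34}{517} \approx -0.065764$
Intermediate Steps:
$c = -134$ ($c = \left(-2\right) 67 = -134$)
$t{\left(o \right)} = 17$ ($t{\left(o \right)} = 9 - \left(-5 - 3\right) = 9 - -8 = 9 + 8 = 17$)
$I = -12$ ($I = 3 - 5 \left(3 + 0\right) = 3 - 5 \cdot 3 = 3 - 15 = -12$)
$w{\left(F \right)} = 17$
$Q{\left(S \right)} = -2 - \frac{449}{2 S}$ ($Q{\left(S \right)} = -2 + \frac{-134 - 315}{S + S} = -2 - \frac{449}{2 S}$)
$\frac{1}{Q{\left(w{\left(I \right)} \right)}} = \frac{1}{-2 - \frac{449}{2 \cdot 17}} = \frac{1}{-2 - \frac{449}{34}} = \frac{1}{- \frac{517}{34}} = - \frac{34}{517}$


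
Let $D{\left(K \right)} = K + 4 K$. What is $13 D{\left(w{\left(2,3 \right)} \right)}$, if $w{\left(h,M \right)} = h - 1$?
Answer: $65$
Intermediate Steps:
$w{\left(h,M \right)} = -1 + h$
$D{\left(K \right)} = 5 K$
$13 D{\left(w{\left(2,3 \right)} \right)} = 13 \cdot 5 \left(-1 + 2\right) = 13 \cdot 5 \cdot 1 = 13 \cdot 5 = 65$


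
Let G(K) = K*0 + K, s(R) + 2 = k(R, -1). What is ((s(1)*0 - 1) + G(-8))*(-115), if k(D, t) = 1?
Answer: 1035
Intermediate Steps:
s(R) = -1 (s(R) = -2 + 1 = -1)
G(K) = K (G(K) = 0 + K = K)
((s(1)*0 - 1) + G(-8))*(-115) = ((-1*0 - 1) - 8)*(-115) = ((0 - 1) - 8)*(-115) = (-1 - 8)*(-115) = -9*(-115) = 1035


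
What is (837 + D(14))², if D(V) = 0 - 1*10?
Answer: 683929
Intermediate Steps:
D(V) = -10 (D(V) = 0 - 10 = -10)
(837 + D(14))² = (837 - 10)² = 827² = 683929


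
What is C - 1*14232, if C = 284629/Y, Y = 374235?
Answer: -5325827891/374235 ≈ -14231.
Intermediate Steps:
C = 284629/374235 ≈ 0.76056
C - 1*14232 = 284629/374235 - 1*14232 = 284629/374235 - 14232 = -5325827891/374235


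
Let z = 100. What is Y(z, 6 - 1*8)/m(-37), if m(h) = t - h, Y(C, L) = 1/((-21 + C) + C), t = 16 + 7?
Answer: 1/10740 ≈ 9.3110e-5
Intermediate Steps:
t = 23
Y(C, L) = 1/(-21 + 2*C)
m(h) = 23 - h
Y(z, 6 - 1*8)/m(-37) = 1/((-21 + 2*100)*(23 - 1*(-37))) = 1/((-21 + 200)*(23 + 37)) = 1/(179*60) = (1/179)*(1/60) = 1/10740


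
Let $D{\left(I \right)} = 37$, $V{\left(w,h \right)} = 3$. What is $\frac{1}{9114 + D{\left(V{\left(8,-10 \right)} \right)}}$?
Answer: $\frac{1}{9151} \approx 0.00010928$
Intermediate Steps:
$\frac{1}{9114 + D{\left(V{\left(8,-10 \right)} \right)}} = \frac{1}{9114 + 37} = \frac{1}{9151}$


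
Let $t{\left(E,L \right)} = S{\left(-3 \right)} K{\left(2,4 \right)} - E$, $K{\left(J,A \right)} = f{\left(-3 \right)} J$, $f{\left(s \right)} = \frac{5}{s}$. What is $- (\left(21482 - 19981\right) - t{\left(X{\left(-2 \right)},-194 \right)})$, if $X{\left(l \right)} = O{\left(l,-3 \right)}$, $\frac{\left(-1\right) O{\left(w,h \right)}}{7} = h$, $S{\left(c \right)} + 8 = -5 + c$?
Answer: $- \frac{4406}{3} \approx -1468.7$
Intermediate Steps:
$S{\left(c \right)} = -13 + c$ ($S{\left(c \right)} = -8 + \left(-5 + c\right) = -13 + c$)
$O{\left(w,h \right)} = - 7 h$
$X{\left(l \right)} = 21$ ($X{\left(l \right)} = \left(-7\right) \left(-3\right) = 21$)
$K{\left(J,A \right)} = - \frac{5 J}{3}$ ($K{\left(J,A \right)} = \frac{5}{-3} J = 5 \left(- \frac{1}{3}\right) J = - \frac{5 J}{3}$)
$t{\left(E,L \right)} = \frac{160}{3} - E$ ($t{\left(E,L \right)} = \left(-13 - 3\right) \left(\left(- \frac{5}{3}\right) 2\right) - E = \left(-16\right) \left(- \frac{10}{3}\right) - E = \frac{160}{3} - E$)
$- (\left(21482 - 19981\right) - t{\left(X{\left(-2 \right)},-194 \right)}) = - (\left(21482 - 19981\right) - \left(\frac{160}{3} - 21\right)) = - (1501 - \left(\frac{160}{3} - 21\right)) = - (1501 - \frac{97}{3}) = \left(-1\right) \frac{4406}{3} = - \frac{4406}{3}$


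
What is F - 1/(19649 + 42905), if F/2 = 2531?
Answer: 316648347/62554 ≈ 5062.0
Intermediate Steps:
F = 5062 (F = 2*2531 = 5062)
F - 1/(19649 + 42905) = 5062 - 1/(19649 + 42905) = 5062 - 1/62554 = 316648347/62554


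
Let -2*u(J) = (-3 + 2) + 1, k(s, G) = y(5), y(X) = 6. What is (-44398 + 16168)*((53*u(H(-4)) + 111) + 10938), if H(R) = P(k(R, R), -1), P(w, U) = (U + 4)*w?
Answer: -311913270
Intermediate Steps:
k(s, G) = 6
P(w, U) = w*(4 + U) (P(w, U) = (4 + U)*w = w*(4 + U))
H(R) = 18 (H(R) = 6*(4 - 1) = 6*3 = 18)
u(J) = 0 (u(J) = -((-3 + 2) + 1)/2 = -(-1 + 1)/2 = -1/2*0 = 0)
(-44398 + 16168)*((53*u(H(-4)) + 111) + 10938) = (-44398 + 16168)*((53*0 + 111) + 10938) = -28230*((0 + 111) + 10938) = -28230*(111 + 10938) = -28230*11049 = -311913270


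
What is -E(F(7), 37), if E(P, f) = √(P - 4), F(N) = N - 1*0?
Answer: -√3 ≈ -1.7320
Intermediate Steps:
F(N) = N (F(N) = N + 0 = N)
E(P, f) = √(-4 + P)
-E(F(7), 37) = -√(-4 + 7) = -√3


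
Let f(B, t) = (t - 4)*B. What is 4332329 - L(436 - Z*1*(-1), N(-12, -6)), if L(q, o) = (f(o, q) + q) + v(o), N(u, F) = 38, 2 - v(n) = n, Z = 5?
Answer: 4315318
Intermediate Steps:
v(n) = 2 - n
f(B, t) = B*(-4 + t) (f(B, t) = (-4 + t)*B = B*(-4 + t))
L(q, o) = 2 + q - o + o*(-4 + q) (L(q, o) = (o*(-4 + q) + q) + (2 - o) = (q + o*(-4 + q)) + (2 - o) = 2 + q - o + o*(-4 + q))
4332329 - L(436 - Z*1*(-1), N(-12, -6)) = 4332329 - (2 + (436 - 5*1*(-1)) - 1*38 + 38*(-4 + (436 - 5*1*(-1)))) = 4332329 - (2 + (436 - 5*(-1)) - 38 + 38*(-4 + (436 - 5*(-1)))) = 4332329 - (2 + (436 - 1*(-5)) - 38 + 38*(-4 + (436 - 1*(-5)))) = 4332329 - (2 + (436 + 5) - 38 + 38*(-4 + (436 + 5))) = 4332329 - (2 + 441 - 38 + 38*(-4 + 441)) = 4332329 - (2 + 441 - 38 + 38*437) = 4332329 - (2 + 441 - 38 + 16606) = 4332329 - 1*17011 = 4332329 - 17011 = 4315318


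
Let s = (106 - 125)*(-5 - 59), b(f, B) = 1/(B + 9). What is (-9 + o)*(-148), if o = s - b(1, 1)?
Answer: -893106/5 ≈ -1.7862e+5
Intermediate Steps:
b(f, B) = 1/(9 + B)
s = 1216 (s = -19*(-64) = 1216)
o = 12159/10 (o = 1216 - 1/(9 + 1) = 1216 - 1/10 = 1216 - 1*⅒ = 1216 - ⅒ = 12159/10 ≈ 1215.9)
(-9 + o)*(-148) = (-9 + 12159/10)*(-148) = (12069/10)*(-148) = -893106/5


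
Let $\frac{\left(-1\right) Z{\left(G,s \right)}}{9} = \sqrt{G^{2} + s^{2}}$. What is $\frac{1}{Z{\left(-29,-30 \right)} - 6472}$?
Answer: $- \frac{6472}{41745763} + \frac{9 \sqrt{1741}}{41745763} \approx -0.00014604$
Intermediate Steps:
$Z{\left(G,s \right)} = - 9 \sqrt{G^{2} + s^{2}}$
$\frac{1}{Z{\left(-29,-30 \right)} - 6472} = \frac{1}{- 9 \sqrt{\left(-29\right)^{2} + \left(-30\right)^{2}} - 6472} = \frac{1}{- 9 \sqrt{841 + 900} - 6472} = \frac{1}{- 9 \sqrt{1741} - 6472} = \frac{1}{-6472 - 9 \sqrt{1741}}$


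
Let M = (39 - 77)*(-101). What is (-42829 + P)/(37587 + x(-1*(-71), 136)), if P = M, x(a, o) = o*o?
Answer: -38991/56083 ≈ -0.69524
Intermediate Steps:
x(a, o) = o**2
M = 3838 (M = -38*(-101) = 3838)
P = 3838
(-42829 + P)/(37587 + x(-1*(-71), 136)) = (-42829 + 3838)/(37587 + 136**2) = -38991/(37587 + 18496) = -38991/56083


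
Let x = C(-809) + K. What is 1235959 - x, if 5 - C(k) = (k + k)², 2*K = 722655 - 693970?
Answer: 7679071/2 ≈ 3.8395e+6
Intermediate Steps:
K = 28685/2 (K = (722655 - 693970)/2 = (½)*28685 = 28685/2 ≈ 14343.)
C(k) = 5 - 4*k² (C(k) = 5 - (k + k)² = 5 - (2*k)² = 5 - 4*k²)
x = -5207153/2 (x = (5 - 4*(-809)²) + 28685/2 = (5 - 4*654481) + 28685/2 = (5 - 2617924) + 28685/2 = -2617919 + 28685/2 = -5207153/2 ≈ -2.6036e+6)
1235959 - x = 1235959 - 1*(-5207153/2) = 1235959 + 5207153/2 = 7679071/2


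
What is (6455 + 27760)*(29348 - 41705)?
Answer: -422794755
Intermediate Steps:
(6455 + 27760)*(29348 - 41705) = 34215*(-12357) = -422794755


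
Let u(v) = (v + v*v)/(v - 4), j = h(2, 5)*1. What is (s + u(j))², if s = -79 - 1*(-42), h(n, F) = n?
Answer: 1600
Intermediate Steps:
j = 2 (j = 2*1 = 2)
s = -37 (s = -79 + 42 = -37)
u(v) = (v + v²)/(-4 + v)
(s + u(j))² = (-37 + 2*(1 + 2)/(-4 + 2))² = (-37 + 2*3/(-2))² = (-37 + 2*(-½)*3)² = (-37 - 3)² = (-40)² = 1600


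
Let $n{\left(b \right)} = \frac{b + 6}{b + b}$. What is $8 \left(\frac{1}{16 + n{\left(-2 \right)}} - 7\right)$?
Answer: $- \frac{832}{15} \approx -55.467$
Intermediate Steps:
$n{\left(b \right)} = \frac{6 + b}{2 b}$
$8 \left(\frac{1}{16 + n{\left(-2 \right)}} - 7\right) = 8 \left(\frac{1}{16 + \frac{6 - 2}{2 \left(-2\right)}} - 7\right) = 8 \left(\frac{1}{16 + \frac{1}{2} \left(- \frac{1}{2}\right) 4} - 7\right) = 8 \left(\frac{1}{16 - 1} - 7\right) = 8 \left(\frac{1}{15} - 7\right) = 8 \left(- \frac{104}{15}\right) = - \frac{832}{15}$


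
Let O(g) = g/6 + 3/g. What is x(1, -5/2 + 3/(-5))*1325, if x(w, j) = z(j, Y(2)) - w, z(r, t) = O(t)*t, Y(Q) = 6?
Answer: 10600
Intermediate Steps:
O(g) = 3/g + g/6 (O(g) = g*(1/6) + 3/g = g/6 + 3/g = 3/g + g/6)
z(r, t) = t*(3/t + t/6) (z(r, t) = (3/t + t/6)*t = t*(3/t + t/6))
x(w, j) = 9 - w (x(w, j) = (3 + (1/6)*6**2) - w = (3 + (1/6)*36) - w = (3 + 6) - w = 9 - w)
x(1, -5/2 + 3/(-5))*1325 = (9 - 1*1)*1325 = (9 - 1)*1325 = 8*1325 = 10600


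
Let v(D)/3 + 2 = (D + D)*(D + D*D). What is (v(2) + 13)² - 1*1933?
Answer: 4308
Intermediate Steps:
v(D) = -6 + 6*D*(D + D²) (v(D) = -6 + 3*((D + D)*(D + D*D)) = -6 + 3*((2*D)*(D + D²)) = -6 + 3*(2*D*(D + D²)) = -6 + 6*D*(D + D²))
(v(2) + 13)² - 1*1933 = ((-6 + 6*2² + 6*2³) + 13)² - 1*1933 = ((-6 + 6*4 + 6*8) + 13)² - 1933 = ((-6 + 24 + 48) + 13)² - 1933 = (66 + 13)² - 1933 = 79² - 1933 = 6241 - 1933 = 4308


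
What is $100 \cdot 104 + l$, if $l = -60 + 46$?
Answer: $10386$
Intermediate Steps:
$l = -14$
$100 \cdot 104 + l = 100 \cdot 104 - 14 = 10400 - 14 = 10386$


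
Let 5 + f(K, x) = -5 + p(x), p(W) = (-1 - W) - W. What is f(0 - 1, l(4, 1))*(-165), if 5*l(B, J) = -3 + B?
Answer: 1881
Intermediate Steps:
p(W) = -1 - 2*W
l(B, J) = -⅗ + B/5 (l(B, J) = (-3 + B)/5 = -⅗ + B/5)
f(K, x) = -11 - 2*x (f(K, x) = -5 + (-5 + (-1 - 2*x)) = -5 + (-6 - 2*x) = -11 - 2*x)
f(0 - 1, l(4, 1))*(-165) = (-11 - 2*(-⅗ + (⅕)*4))*(-165) = (-11 - 2*(-⅗ + ⅘))*(-165) = (-11 - 2*⅕)*(-165) = (-11 - ⅖)*(-165) = -57/5*(-165) = 1881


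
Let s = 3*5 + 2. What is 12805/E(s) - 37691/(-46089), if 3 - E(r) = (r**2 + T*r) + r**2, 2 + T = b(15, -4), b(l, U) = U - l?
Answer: -581953007/10047402 ≈ -57.921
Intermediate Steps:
T = -21 (T = -2 + (-4 - 1*15) = -2 + (-4 - 15) = -2 - 19 = -21)
s = 17 (s = 15 + 2 = 17)
E(r) = 3 - 2*r**2 + 21*r (E(r) = 3 - ((r**2 - 21*r) + r**2) = 3 - (-21*r + 2*r**2) = 3 + (-2*r**2 + 21*r) = 3 - 2*r**2 + 21*r)
12805/E(s) - 37691/(-46089) = 12805/(3 - 2*17**2 + 21*17) - 37691/(-46089) = 12805/(3 - 2*289 + 357) - 37691*(-1/46089) = 12805/(3 - 578 + 357) + 37691/46089 = 12805/(-218) + 37691/46089 = 12805*(-1/218) + 37691/46089 = -12805/218 + 37691/46089 = -581953007/10047402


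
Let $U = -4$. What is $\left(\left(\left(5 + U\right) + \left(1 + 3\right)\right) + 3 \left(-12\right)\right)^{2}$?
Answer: $961$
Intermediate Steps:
$\left(\left(\left(5 + U\right) + \left(1 + 3\right)\right) + 3 \left(-12\right)\right)^{2} = \left(\left(\left(5 - 4\right) + \left(1 + 3\right)\right) + 3 \left(-12\right)\right)^{2} = \left(\left(1 + 4\right) - 36\right)^{2} = \left(5 - 36\right)^{2} = \left(-31\right)^{2} = 961$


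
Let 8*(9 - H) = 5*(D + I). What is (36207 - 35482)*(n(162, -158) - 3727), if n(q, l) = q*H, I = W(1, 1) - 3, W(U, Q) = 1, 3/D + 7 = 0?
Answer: -41069075/28 ≈ -1.4668e+6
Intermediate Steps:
D = -3/7 (D = 3/(-7 + 0) = 3/(-7) = 3*(-1/7) = -3/7 ≈ -0.42857)
I = -2 (I = 1 - 3 = -2)
H = 589/56 (H = 9 - 5*(-3/7 - 2)/8 = 9 - 5*(-17)/(8*7) = 9 - 1/8*(-85/7) = 9 + 85/56 = 589/56 ≈ 10.518)
n(q, l) = 589*q/56 (n(q, l) = q*(589/56) = 589*q/56)
(36207 - 35482)*(n(162, -158) - 3727) = (36207 - 35482)*((589/56)*162 - 3727) = 725*(47709/28 - 3727) = 725*(-56647/28) = -41069075/28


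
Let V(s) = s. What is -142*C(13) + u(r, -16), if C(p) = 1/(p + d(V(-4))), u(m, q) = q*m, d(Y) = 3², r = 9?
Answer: -1655/11 ≈ -150.45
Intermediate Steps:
d(Y) = 9
u(m, q) = m*q
C(p) = 1/(9 + p) (C(p) = 1/(p + 9) = 1/(9 + p))
-142*C(13) + u(r, -16) = -142/(9 + 13) + 9*(-16) = -142/22 - 144 = -142*1/22 - 144 = -71/11 - 144 = -1655/11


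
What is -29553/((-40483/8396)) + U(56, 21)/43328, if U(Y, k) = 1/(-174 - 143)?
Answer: 3408018225091805/556033033408 ≈ 6129.2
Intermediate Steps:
U(Y, k) = -1/317 (U(Y, k) = 1/(-317) = -1/317)
-29553/((-40483/8396)) + U(56, 21)/43328 = -29553/((-40483/8396)) - 1/317/43328 = -29553/((-40483*1/8396)) - 1/317*1/43328 = -29553/(-40483/8396) - 1/13734976 = -29553*(-8396/40483) - 1/13734976 = 248126988/40483 - 1/13734976 = 3408018225091805/556033033408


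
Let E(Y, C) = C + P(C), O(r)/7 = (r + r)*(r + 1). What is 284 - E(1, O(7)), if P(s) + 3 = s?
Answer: -1281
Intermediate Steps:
P(s) = -3 + s
O(r) = 14*r*(1 + r) (O(r) = 7*((r + r)*(r + 1)) = 7*((2*r)*(1 + r)) = 7*(2*r*(1 + r)) = 14*r*(1 + r))
E(Y, C) = -3 + 2*C (E(Y, C) = C + (-3 + C) = -3 + 2*C)
284 - E(1, O(7)) = 284 - (-3 + 2*(14*7*(1 + 7))) = 284 - (-3 + 2*(14*7*8)) = 284 - (-3 + 2*784) = 284 - (-3 + 1568) = 284 - 1*1565 = 284 - 1565 = -1281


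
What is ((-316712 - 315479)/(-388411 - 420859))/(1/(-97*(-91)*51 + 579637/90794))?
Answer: 738289812430955/2099338868 ≈ 3.5168e+5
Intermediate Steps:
((-316712 - 315479)/(-388411 - 420859))/(1/(-97*(-91)*51 + 579637/90794)) = (-632191/(-809270))/(1/(8827*51 + 579637*(1/90794))) = (-632191*(-1/809270))/(1/(450177 + 579637/90794)) = 90313/(115610*(1/(40873950175/90794))) = 90313/(115610*(90794/40873950175)) = (90313/115610)*(40873950175/90794) = 738289812430955/2099338868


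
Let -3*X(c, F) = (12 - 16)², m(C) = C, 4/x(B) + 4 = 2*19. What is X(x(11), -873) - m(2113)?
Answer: -6355/3 ≈ -2118.3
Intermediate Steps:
x(B) = 2/17 (x(B) = 4/(-4 + 2*19) = 4/(-4 + 38) = 4/34 = 4*(1/34) = 2/17)
X(c, F) = -16/3 (X(c, F) = -(12 - 16)²/3 = -⅓*(-4)² = -⅓*16 = -16/3)
X(x(11), -873) - m(2113) = -16/3 - 1*2113 = -16/3 - 2113 = -6355/3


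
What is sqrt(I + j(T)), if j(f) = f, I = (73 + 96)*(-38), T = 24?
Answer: I*sqrt(6398) ≈ 79.988*I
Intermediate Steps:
I = -6422 (I = 169*(-38) = -6422)
sqrt(I + j(T)) = sqrt(-6422 + 24) = sqrt(-6398) = I*sqrt(6398)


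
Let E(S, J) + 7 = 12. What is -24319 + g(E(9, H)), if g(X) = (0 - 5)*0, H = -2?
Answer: -24319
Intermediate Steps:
E(S, J) = 5 (E(S, J) = -7 + 12 = 5)
g(X) = 0 (g(X) = -5*0 = 0)
-24319 + g(E(9, H)) = -24319 + 0 = -24319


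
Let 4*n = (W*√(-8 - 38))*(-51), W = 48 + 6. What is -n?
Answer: 1377*I*√46/2 ≈ 4669.6*I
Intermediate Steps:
W = 54
n = -1377*I*√46/2 (n = ((54*√(-8 - 38))*(-51))/4 = ((54*√(-46))*(-51))/4 = ((54*(I*√46))*(-51))/4 = ((54*I*√46)*(-51))/4 = (-2754*I*√46)/4 = -1377*I*√46/2 ≈ -4669.6*I)
-n = -(-1377)*I*√46/2 = 1377*I*√46/2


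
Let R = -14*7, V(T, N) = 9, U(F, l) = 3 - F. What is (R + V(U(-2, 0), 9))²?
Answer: 7921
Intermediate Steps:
R = -98
(R + V(U(-2, 0), 9))² = (-98 + 9)² = (-89)² = 7921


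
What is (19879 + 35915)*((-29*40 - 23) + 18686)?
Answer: 976562382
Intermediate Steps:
(19879 + 35915)*((-29*40 - 23) + 18686) = 55794*((-1160 - 23) + 18686) = 55794*(-1183 + 18686) = 55794*17503 = 976562382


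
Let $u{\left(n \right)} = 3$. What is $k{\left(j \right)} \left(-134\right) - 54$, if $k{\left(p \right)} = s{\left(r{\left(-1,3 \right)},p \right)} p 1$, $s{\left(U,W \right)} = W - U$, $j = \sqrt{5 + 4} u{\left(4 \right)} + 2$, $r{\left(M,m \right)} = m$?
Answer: $-11846$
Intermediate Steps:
$j = 11$ ($j = \sqrt{5 + 4} \cdot 3 + 2 = \sqrt{9} \cdot 3 + 2 = 3 \cdot 3 + 2 = 9 + 2 = 11$)
$k{\left(p \right)} = p \left(-3 + p\right)$ ($k{\left(p \right)} = \left(p - 3\right) p 1 = \left(-3 + p\right) p 1 = p \left(-3 + p\right) 1 = p \left(-3 + p\right)$)
$k{\left(j \right)} \left(-134\right) - 54 = 11 \left(-3 + 11\right) \left(-134\right) - 54 = 11 \cdot 8 \left(-134\right) - 54 = 88 \left(-134\right) - 54 = -11792 - 54 = -11846$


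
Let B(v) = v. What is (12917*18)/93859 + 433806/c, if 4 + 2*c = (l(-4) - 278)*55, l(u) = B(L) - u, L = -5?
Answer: -77864460114/1440641791 ≈ -54.048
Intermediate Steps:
l(u) = -5 - u
c = -15349/2 (c = -2 + (((-5 - 1*(-4)) - 278)*55)/2 = -2 + (((-5 + 4) - 278)*55)/2 = -2 + ((-1 - 278)*55)/2 = -2 + (-279*55)/2 = -2 + (1/2)*(-15345) = -2 - 15345/2 = -15349/2 ≈ -7674.5)
(12917*18)/93859 + 433806/c = (12917*18)/93859 + 433806/(-15349/2) = 232506*(1/93859) + 433806*(-2/15349) = 232506/93859 - 867612/15349 = -77864460114/1440641791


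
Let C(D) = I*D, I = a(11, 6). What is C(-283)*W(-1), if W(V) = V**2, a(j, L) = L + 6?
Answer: -3396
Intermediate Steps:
a(j, L) = 6 + L
I = 12 (I = 6 + 6 = 12)
C(D) = 12*D
C(-283)*W(-1) = (12*(-283))*(-1)**2 = -3396*1 = -3396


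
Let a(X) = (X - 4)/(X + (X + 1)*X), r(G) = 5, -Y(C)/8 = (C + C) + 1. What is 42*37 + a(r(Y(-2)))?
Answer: 54391/35 ≈ 1554.0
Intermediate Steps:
Y(C) = -8 - 16*C (Y(C) = -8*((C + C) + 1) = -8*(2*C + 1) = -8*(1 + 2*C) = -8 - 16*C)
a(X) = (-4 + X)/(X + X*(1 + X)) (a(X) = (-4 + X)/(X + (1 + X)*X) = (-4 + X)/(X + X*(1 + X)))
42*37 + a(r(Y(-2))) = 42*37 + (-4 + 5)/(5*(2 + 5)) = 1554 + (1/5)*1/7 = 1554 + (1/5)*(1/7)*1 = 1554 + 1/35 = 54391/35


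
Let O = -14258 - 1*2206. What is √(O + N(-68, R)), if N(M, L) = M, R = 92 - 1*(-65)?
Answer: 2*I*√4133 ≈ 128.58*I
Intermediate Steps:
R = 157 (R = 92 + 65 = 157)
O = -16464 (O = -14258 - 2206 = -16464)
√(O + N(-68, R)) = √(-16464 - 68) = √(-16532) = 2*I*√4133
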